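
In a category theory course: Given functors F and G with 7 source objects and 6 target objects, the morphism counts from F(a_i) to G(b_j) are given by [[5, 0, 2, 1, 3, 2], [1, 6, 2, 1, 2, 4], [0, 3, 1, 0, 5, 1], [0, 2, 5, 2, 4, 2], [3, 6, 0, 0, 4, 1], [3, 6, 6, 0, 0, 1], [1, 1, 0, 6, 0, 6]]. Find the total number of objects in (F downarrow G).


Objects of (F downarrow G) are triples (a, b, h: F(a)->G(b)).
The count equals the sum of all entries in the hom-matrix.
sum(row 0) = 13
sum(row 1) = 16
sum(row 2) = 10
sum(row 3) = 15
sum(row 4) = 14
sum(row 5) = 16
sum(row 6) = 14
Grand total = 98

98


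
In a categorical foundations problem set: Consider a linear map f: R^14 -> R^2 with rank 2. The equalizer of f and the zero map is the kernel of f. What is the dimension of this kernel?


The equalizer of f and the zero map is ker(f).
By the rank-nullity theorem: dim(ker(f)) = dim(domain) - rank(f).
dim(ker(f)) = 14 - 2 = 12

12


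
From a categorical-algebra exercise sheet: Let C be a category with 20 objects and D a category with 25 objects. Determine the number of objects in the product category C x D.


The product category C x D has objects that are pairs (c, d).
Number of pairs = |Ob(C)| * |Ob(D)| = 20 * 25 = 500

500


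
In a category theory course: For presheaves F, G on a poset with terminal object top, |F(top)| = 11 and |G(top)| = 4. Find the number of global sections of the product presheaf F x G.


Global sections of a presheaf on a poset with terminal top satisfy
Gamma(H) ~ H(top). Presheaves admit pointwise products, so
(F x G)(top) = F(top) x G(top) (Cartesian product).
|Gamma(F x G)| = |F(top)| * |G(top)| = 11 * 4 = 44.

44


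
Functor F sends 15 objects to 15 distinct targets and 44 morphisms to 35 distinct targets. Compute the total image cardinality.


The image of F consists of distinct objects and distinct morphisms.
|Im(F)| on objects = 15
|Im(F)| on morphisms = 35
Total image cardinality = 15 + 35 = 50

50


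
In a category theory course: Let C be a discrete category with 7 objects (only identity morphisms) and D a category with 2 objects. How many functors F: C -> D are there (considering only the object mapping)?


A functor from a discrete category C to D is determined by
where each object maps. Each of the 7 objects of C can map
to any of the 2 objects of D independently.
Number of functors = 2^7 = 128

128


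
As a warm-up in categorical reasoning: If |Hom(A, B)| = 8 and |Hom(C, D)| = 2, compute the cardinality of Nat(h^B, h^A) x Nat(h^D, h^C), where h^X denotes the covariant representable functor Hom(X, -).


By the Yoneda lemma, Nat(h^B, h^A) is isomorphic to Hom(A, B),
so |Nat(h^B, h^A)| = |Hom(A, B)| and |Nat(h^D, h^C)| = |Hom(C, D)|.
|Hom(A, B)| = 8, |Hom(C, D)| = 2.
|Nat(h^B, h^A) x Nat(h^D, h^C)| = 8 * 2 = 16

16


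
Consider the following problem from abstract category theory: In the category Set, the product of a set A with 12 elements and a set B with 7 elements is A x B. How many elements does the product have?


In Set, the product A x B is the Cartesian product.
By the universal property, |A x B| = |A| * |B|.
|A x B| = 12 * 7 = 84

84


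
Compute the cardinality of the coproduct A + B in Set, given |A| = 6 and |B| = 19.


In Set, the coproduct A + B is the disjoint union.
|A + B| = |A| + |B| = 6 + 19 = 25

25


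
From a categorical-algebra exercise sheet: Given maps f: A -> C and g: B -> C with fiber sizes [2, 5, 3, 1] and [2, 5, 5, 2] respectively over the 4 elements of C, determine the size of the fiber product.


The pullback A x_C B consists of pairs (a, b) with f(a) = g(b).
For each element c in C, the fiber product has |f^-1(c)| * |g^-1(c)| elements.
Summing over C: 2 * 2 + 5 * 5 + 3 * 5 + 1 * 2
= 4 + 25 + 15 + 2 = 46

46


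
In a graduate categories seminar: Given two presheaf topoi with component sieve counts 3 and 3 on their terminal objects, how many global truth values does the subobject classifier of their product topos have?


In a product of presheaf topoi E_1 x E_2, the subobject classifier
is Omega = Omega_1 x Omega_2 (componentwise), so
|Omega(top)| = |Omega_1(top_1)| * |Omega_2(top_2)|.
= 3 * 3 = 9.

9


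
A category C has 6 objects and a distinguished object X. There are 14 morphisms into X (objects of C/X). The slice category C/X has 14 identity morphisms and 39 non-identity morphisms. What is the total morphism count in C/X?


In the slice category C/X, objects are morphisms to X.
Identity morphisms: 14 (one per object of C/X).
Non-identity morphisms: 39.
Total = 14 + 39 = 53

53


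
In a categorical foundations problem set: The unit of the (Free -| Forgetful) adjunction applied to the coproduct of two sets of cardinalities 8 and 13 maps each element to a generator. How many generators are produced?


The unit eta_X: X -> U(F(X)) of the Free-Forgetful adjunction
maps each element of X to a generator of F(X). For X = S + T (disjoint
union in Set), |S + T| = |S| + |T|.
Total mappings = 8 + 13 = 21.

21


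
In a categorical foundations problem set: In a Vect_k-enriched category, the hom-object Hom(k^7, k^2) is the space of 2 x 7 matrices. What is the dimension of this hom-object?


In Vect-enriched categories, Hom(k^n, k^m) is the space of m x n matrices.
dim(Hom(k^7, k^2)) = 2 * 7 = 14

14


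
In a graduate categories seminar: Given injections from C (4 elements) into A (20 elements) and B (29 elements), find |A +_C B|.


The pushout A +_C B identifies the images of C in A and B.
|A +_C B| = |A| + |B| - |C| (for injections).
= 20 + 29 - 4 = 45

45


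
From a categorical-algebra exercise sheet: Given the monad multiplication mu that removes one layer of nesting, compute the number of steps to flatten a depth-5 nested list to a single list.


Each application of mu: T^2 -> T removes one layer of nesting.
Starting at depth 5 (i.e., T^5(X)), we need to reach T(X).
Number of mu applications = 5 - 1 = 4

4


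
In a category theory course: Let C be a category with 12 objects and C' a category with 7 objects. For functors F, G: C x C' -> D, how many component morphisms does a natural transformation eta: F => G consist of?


A natural transformation eta: F => G assigns one component morphism per
object of the domain category.
The domain is the product category C x C', so
|Ob(C x C')| = |Ob(C)| * |Ob(C')| = 12 * 7 = 84.
Therefore eta has 84 component morphisms.

84


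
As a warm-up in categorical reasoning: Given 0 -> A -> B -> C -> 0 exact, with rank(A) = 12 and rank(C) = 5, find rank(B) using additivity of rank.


For a short exact sequence 0 -> A -> B -> C -> 0,
rank is additive: rank(B) = rank(A) + rank(C).
rank(B) = 12 + 5 = 17

17


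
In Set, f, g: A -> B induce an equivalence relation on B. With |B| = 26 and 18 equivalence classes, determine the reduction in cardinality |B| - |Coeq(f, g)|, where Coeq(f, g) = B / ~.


The coequalizer Coeq(f, g) = B / ~ has one element per equivalence class.
|B| = 26, |Coeq(f, g)| = 18.
|B| - |Coeq(f, g)| = 26 - 18 = 8.

8


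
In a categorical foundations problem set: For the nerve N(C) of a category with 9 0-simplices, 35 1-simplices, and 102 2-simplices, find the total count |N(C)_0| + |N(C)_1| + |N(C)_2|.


The 2-skeleton of the nerve N(C) consists of simplices in dimensions 0, 1, 2:
  |N(C)_0| = 9 (objects)
  |N(C)_1| = 35 (morphisms)
  |N(C)_2| = 102 (composable pairs)
Total = 9 + 35 + 102 = 146

146


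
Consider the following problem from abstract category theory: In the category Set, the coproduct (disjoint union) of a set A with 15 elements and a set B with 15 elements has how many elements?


In Set, the coproduct A + B is the disjoint union.
|A + B| = |A| + |B| = 15 + 15 = 30

30


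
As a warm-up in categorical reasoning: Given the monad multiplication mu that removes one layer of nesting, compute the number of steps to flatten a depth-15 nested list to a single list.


Each application of mu: T^2 -> T removes one layer of nesting.
Starting at depth 15 (i.e., T^15(X)), we need to reach T(X).
Number of mu applications = 15 - 1 = 14

14


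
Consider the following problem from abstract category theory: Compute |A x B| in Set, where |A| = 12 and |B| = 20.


In Set, the product A x B is the Cartesian product.
By the universal property, |A x B| = |A| * |B|.
|A x B| = 12 * 20 = 240

240


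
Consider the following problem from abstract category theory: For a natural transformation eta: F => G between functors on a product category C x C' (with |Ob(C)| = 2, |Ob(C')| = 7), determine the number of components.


A natural transformation eta: F => G assigns one component morphism per
object of the domain category.
The domain is the product category C x C', so
|Ob(C x C')| = |Ob(C)| * |Ob(C')| = 2 * 7 = 14.
Therefore eta has 14 component morphisms.

14


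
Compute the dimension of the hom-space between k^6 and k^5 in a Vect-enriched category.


In Vect-enriched categories, Hom(k^n, k^m) is the space of m x n matrices.
dim(Hom(k^6, k^5)) = 5 * 6 = 30

30


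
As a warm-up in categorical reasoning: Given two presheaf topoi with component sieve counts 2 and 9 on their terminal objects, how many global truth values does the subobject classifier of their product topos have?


In a product of presheaf topoi E_1 x E_2, the subobject classifier
is Omega = Omega_1 x Omega_2 (componentwise), so
|Omega(top)| = |Omega_1(top_1)| * |Omega_2(top_2)|.
= 2 * 9 = 18.

18


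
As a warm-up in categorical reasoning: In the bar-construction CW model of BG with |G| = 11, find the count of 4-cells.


In the bar-construction CW model of BG, the n-cells are indexed by
n-tuples [g_1|...|g_n] of non-identity elements of G (degenerate
simplices with some g_i = e do not contribute cells), so there are
(|G| - 1)^n n-cells.
For dim = 4 with |G| = 11:
cells = (11 - 1)^4 = 10^4 = 10000

10000


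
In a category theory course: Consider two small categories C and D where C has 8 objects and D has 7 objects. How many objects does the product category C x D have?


The product category C x D has objects that are pairs (c, d).
Number of pairs = |Ob(C)| * |Ob(D)| = 8 * 7 = 56

56


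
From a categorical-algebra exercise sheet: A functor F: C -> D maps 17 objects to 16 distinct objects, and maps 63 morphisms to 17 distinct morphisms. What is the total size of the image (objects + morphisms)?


The image of F consists of distinct objects and distinct morphisms.
|Im(F)| on objects = 16
|Im(F)| on morphisms = 17
Total image cardinality = 16 + 17 = 33

33


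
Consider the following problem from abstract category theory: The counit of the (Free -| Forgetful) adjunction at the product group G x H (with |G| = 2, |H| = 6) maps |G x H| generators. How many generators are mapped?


The counit epsilon_K: F(U(K)) -> K of the Free-Forgetful adjunction
maps |K| generators of F(U(K)) into K. For K = G x H (the product group),
|G x H| = |G| * |H|.
Total generators mapped = 2 * 6 = 12.

12


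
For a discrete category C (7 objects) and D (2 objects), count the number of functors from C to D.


A functor from a discrete category C to D is determined by
where each object maps. Each of the 7 objects of C can map
to any of the 2 objects of D independently.
Number of functors = 2^7 = 128

128


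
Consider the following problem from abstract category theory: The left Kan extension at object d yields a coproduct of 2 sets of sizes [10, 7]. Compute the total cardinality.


Pointwise, the left Kan extension (Lan_F H)(d) is the colimit, indexed
by the comma category (F downarrow d), of H composed with the
projection (F downarrow d) -> C. Here that colimit is given
as a coproduct (disjoint union) of sets, so its cardinality is the
sum of the sizes of the summands.
Coproduct of sets with sizes: 10 + 7
= 17

17


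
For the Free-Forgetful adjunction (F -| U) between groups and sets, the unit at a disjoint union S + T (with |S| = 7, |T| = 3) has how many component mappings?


The unit eta_X: X -> U(F(X)) of the Free-Forgetful adjunction
maps each element of X to a generator of F(X). For X = S + T (disjoint
union in Set), |S + T| = |S| + |T|.
Total mappings = 7 + 3 = 10.

10


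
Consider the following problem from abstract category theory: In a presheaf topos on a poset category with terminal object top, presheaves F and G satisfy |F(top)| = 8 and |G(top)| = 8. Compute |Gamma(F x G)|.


Global sections of a presheaf on a poset with terminal top satisfy
Gamma(H) ~ H(top). Presheaves admit pointwise products, so
(F x G)(top) = F(top) x G(top) (Cartesian product).
|Gamma(F x G)| = |F(top)| * |G(top)| = 8 * 8 = 64.

64


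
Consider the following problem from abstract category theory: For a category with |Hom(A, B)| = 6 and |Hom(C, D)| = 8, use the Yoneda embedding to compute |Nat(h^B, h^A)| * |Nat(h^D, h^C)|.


By the Yoneda lemma, Nat(h^B, h^A) is isomorphic to Hom(A, B),
so |Nat(h^B, h^A)| = |Hom(A, B)| and |Nat(h^D, h^C)| = |Hom(C, D)|.
|Hom(A, B)| = 6, |Hom(C, D)| = 8.
|Nat(h^B, h^A) x Nat(h^D, h^C)| = 6 * 8 = 48

48


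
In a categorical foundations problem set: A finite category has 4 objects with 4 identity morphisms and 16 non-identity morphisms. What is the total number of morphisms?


Each object has an identity morphism, giving 4 identities.
Adding the 16 non-identity morphisms:
Total = 4 + 16 = 20

20


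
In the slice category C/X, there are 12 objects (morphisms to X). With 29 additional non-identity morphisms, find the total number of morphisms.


In the slice category C/X, objects are morphisms to X.
Identity morphisms: 12 (one per object of C/X).
Non-identity morphisms: 29.
Total = 12 + 29 = 41

41


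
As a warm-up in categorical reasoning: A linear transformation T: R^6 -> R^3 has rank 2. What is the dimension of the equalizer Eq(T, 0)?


The equalizer of f and the zero map is ker(f).
By the rank-nullity theorem: dim(ker(f)) = dim(domain) - rank(f).
dim(ker(f)) = 6 - 2 = 4

4


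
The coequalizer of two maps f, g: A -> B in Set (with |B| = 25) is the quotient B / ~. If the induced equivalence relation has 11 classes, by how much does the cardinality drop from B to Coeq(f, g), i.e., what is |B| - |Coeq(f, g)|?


The coequalizer Coeq(f, g) = B / ~ has one element per equivalence class.
|B| = 25, |Coeq(f, g)| = 11.
|B| - |Coeq(f, g)| = 25 - 11 = 14.

14


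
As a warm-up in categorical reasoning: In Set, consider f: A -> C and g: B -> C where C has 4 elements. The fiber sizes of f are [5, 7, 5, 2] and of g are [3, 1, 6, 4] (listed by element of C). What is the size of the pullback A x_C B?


The pullback A x_C B consists of pairs (a, b) with f(a) = g(b).
For each element c in C, the fiber product has |f^-1(c)| * |g^-1(c)| elements.
Summing over C: 5 * 3 + 7 * 1 + 5 * 6 + 2 * 4
= 15 + 7 + 30 + 8 = 60

60


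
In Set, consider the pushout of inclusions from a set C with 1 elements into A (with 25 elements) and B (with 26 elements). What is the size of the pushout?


The pushout A +_C B identifies the images of C in A and B.
|A +_C B| = |A| + |B| - |C| (for injections).
= 25 + 26 - 1 = 50

50


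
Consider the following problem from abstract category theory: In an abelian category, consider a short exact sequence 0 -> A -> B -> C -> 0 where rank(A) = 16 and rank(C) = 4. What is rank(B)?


For a short exact sequence 0 -> A -> B -> C -> 0,
rank is additive: rank(B) = rank(A) + rank(C).
rank(B) = 16 + 4 = 20

20


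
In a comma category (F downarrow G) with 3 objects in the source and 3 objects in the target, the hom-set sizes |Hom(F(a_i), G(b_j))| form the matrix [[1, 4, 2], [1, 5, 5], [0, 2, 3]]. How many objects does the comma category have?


Objects of (F downarrow G) are triples (a, b, h: F(a)->G(b)).
The count equals the sum of all entries in the hom-matrix.
sum(row 0) = 7
sum(row 1) = 11
sum(row 2) = 5
Grand total = 23

23


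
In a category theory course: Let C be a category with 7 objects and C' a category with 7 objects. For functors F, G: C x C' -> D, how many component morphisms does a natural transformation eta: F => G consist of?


A natural transformation eta: F => G assigns one component morphism per
object of the domain category.
The domain is the product category C x C', so
|Ob(C x C')| = |Ob(C)| * |Ob(C')| = 7 * 7 = 49.
Therefore eta has 49 component morphisms.

49


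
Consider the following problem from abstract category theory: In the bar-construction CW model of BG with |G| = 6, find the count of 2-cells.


In the bar-construction CW model of BG, the n-cells are indexed by
n-tuples [g_1|...|g_n] of non-identity elements of G (degenerate
simplices with some g_i = e do not contribute cells), so there are
(|G| - 1)^n n-cells.
For dim = 2 with |G| = 6:
cells = (6 - 1)^2 = 5^2 = 25

25


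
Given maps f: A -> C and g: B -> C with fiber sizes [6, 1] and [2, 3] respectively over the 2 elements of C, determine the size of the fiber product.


The pullback A x_C B consists of pairs (a, b) with f(a) = g(b).
For each element c in C, the fiber product has |f^-1(c)| * |g^-1(c)| elements.
Summing over C: 6 * 2 + 1 * 3
= 12 + 3 = 15

15


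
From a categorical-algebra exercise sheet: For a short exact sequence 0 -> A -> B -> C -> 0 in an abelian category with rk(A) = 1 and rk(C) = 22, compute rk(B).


For a short exact sequence 0 -> A -> B -> C -> 0,
rank is additive: rank(B) = rank(A) + rank(C).
rank(B) = 1 + 22 = 23

23


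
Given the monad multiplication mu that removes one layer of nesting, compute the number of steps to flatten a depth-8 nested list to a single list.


Each application of mu: T^2 -> T removes one layer of nesting.
Starting at depth 8 (i.e., T^8(X)), we need to reach T(X).
Number of mu applications = 8 - 1 = 7

7


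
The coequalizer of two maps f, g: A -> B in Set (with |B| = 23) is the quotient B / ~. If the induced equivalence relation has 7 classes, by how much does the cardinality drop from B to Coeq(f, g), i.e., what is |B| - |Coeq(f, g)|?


The coequalizer Coeq(f, g) = B / ~ has one element per equivalence class.
|B| = 23, |Coeq(f, g)| = 7.
|B| - |Coeq(f, g)| = 23 - 7 = 16.

16


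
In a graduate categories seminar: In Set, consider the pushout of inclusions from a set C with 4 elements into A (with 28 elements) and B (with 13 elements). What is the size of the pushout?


The pushout A +_C B identifies the images of C in A and B.
|A +_C B| = |A| + |B| - |C| (for injections).
= 28 + 13 - 4 = 37

37


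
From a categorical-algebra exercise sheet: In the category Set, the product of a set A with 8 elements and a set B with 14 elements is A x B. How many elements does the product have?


In Set, the product A x B is the Cartesian product.
By the universal property, |A x B| = |A| * |B|.
|A x B| = 8 * 14 = 112

112


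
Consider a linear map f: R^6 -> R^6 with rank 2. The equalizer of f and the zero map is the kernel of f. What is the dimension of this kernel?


The equalizer of f and the zero map is ker(f).
By the rank-nullity theorem: dim(ker(f)) = dim(domain) - rank(f).
dim(ker(f)) = 6 - 2 = 4

4


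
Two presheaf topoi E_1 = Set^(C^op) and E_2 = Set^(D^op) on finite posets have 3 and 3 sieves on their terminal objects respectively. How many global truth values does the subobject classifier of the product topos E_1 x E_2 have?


In a product of presheaf topoi E_1 x E_2, the subobject classifier
is Omega = Omega_1 x Omega_2 (componentwise), so
|Omega(top)| = |Omega_1(top_1)| * |Omega_2(top_2)|.
= 3 * 3 = 9.

9


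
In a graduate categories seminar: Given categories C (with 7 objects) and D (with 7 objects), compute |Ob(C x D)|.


The product category C x D has objects that are pairs (c, d).
Number of pairs = |Ob(C)| * |Ob(D)| = 7 * 7 = 49

49


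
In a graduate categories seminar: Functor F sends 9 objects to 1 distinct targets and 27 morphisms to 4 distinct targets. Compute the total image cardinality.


The image of F consists of distinct objects and distinct morphisms.
|Im(F)| on objects = 1
|Im(F)| on morphisms = 4
Total image cardinality = 1 + 4 = 5

5


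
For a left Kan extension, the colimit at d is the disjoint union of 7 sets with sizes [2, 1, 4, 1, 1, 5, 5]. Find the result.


Pointwise, the left Kan extension (Lan_F H)(d) is the colimit, indexed
by the comma category (F downarrow d), of H composed with the
projection (F downarrow d) -> C. Here that colimit is given
as a coproduct (disjoint union) of sets, so its cardinality is the
sum of the sizes of the summands.
Coproduct of sets with sizes: 2 + 1 + 4 + 1 + 1 + 5 + 5
= 19

19


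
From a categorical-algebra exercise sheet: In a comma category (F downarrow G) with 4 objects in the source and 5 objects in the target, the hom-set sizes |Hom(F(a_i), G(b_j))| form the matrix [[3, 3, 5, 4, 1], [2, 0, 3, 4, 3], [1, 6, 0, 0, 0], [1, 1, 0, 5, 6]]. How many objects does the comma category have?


Objects of (F downarrow G) are triples (a, b, h: F(a)->G(b)).
The count equals the sum of all entries in the hom-matrix.
sum(row 0) = 16
sum(row 1) = 12
sum(row 2) = 7
sum(row 3) = 13
Grand total = 48

48


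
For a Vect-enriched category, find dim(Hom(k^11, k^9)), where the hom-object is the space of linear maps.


In Vect-enriched categories, Hom(k^n, k^m) is the space of m x n matrices.
dim(Hom(k^11, k^9)) = 9 * 11 = 99

99


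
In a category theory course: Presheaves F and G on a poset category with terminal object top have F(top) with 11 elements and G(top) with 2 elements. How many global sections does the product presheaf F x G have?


Global sections of a presheaf on a poset with terminal top satisfy
Gamma(H) ~ H(top). Presheaves admit pointwise products, so
(F x G)(top) = F(top) x G(top) (Cartesian product).
|Gamma(F x G)| = |F(top)| * |G(top)| = 11 * 2 = 22.

22


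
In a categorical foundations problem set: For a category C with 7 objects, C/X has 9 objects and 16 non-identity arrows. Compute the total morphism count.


In the slice category C/X, objects are morphisms to X.
Identity morphisms: 9 (one per object of C/X).
Non-identity morphisms: 16.
Total = 9 + 16 = 25

25


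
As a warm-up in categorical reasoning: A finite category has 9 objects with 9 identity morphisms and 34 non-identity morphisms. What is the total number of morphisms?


Each object has an identity morphism, giving 9 identities.
Adding the 34 non-identity morphisms:
Total = 9 + 34 = 43

43


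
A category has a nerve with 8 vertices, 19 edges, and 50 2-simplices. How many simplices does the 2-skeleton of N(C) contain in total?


The 2-skeleton of the nerve N(C) consists of simplices in dimensions 0, 1, 2:
  |N(C)_0| = 8 (objects)
  |N(C)_1| = 19 (morphisms)
  |N(C)_2| = 50 (composable pairs)
Total = 8 + 19 + 50 = 77

77


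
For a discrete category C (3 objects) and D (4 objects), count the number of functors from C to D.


A functor from a discrete category C to D is determined by
where each object maps. Each of the 3 objects of C can map
to any of the 4 objects of D independently.
Number of functors = 4^3 = 64

64


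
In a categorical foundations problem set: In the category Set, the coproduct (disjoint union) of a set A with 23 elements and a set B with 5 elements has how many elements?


In Set, the coproduct A + B is the disjoint union.
|A + B| = |A| + |B| = 23 + 5 = 28

28


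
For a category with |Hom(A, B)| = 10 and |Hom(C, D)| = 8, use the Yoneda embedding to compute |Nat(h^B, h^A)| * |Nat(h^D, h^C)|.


By the Yoneda lemma, Nat(h^B, h^A) is isomorphic to Hom(A, B),
so |Nat(h^B, h^A)| = |Hom(A, B)| and |Nat(h^D, h^C)| = |Hom(C, D)|.
|Hom(A, B)| = 10, |Hom(C, D)| = 8.
|Nat(h^B, h^A) x Nat(h^D, h^C)| = 10 * 8 = 80

80


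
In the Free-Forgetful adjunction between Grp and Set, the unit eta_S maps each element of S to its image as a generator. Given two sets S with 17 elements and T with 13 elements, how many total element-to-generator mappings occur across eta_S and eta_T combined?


The unit eta_X: X -> U(F(X)) of the Free-Forgetful adjunction
maps each element of X to a generator of F(X). For X = S + T (disjoint
union in Set), |S + T| = |S| + |T|.
Total mappings = 17 + 13 = 30.

30


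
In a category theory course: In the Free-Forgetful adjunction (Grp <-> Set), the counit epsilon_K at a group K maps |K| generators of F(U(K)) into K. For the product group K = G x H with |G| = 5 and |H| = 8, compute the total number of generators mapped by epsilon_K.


The counit epsilon_K: F(U(K)) -> K of the Free-Forgetful adjunction
maps |K| generators of F(U(K)) into K. For K = G x H (the product group),
|G x H| = |G| * |H|.
Total generators mapped = 5 * 8 = 40.

40


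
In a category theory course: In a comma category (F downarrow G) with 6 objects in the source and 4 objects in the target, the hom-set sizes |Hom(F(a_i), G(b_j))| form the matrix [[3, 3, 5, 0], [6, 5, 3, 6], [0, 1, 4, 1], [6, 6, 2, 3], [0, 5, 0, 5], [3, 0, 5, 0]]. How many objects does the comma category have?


Objects of (F downarrow G) are triples (a, b, h: F(a)->G(b)).
The count equals the sum of all entries in the hom-matrix.
sum(row 0) = 11
sum(row 1) = 20
sum(row 2) = 6
sum(row 3) = 17
sum(row 4) = 10
sum(row 5) = 8
Grand total = 72

72


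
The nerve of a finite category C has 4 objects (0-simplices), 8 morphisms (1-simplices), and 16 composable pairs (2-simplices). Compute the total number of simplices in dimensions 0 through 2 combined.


The 2-skeleton of the nerve N(C) consists of simplices in dimensions 0, 1, 2:
  |N(C)_0| = 4 (objects)
  |N(C)_1| = 8 (morphisms)
  |N(C)_2| = 16 (composable pairs)
Total = 4 + 8 + 16 = 28

28


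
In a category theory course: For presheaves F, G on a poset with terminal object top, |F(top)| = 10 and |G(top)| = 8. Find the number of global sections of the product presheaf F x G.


Global sections of a presheaf on a poset with terminal top satisfy
Gamma(H) ~ H(top). Presheaves admit pointwise products, so
(F x G)(top) = F(top) x G(top) (Cartesian product).
|Gamma(F x G)| = |F(top)| * |G(top)| = 10 * 8 = 80.

80


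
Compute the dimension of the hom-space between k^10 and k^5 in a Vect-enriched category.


In Vect-enriched categories, Hom(k^n, k^m) is the space of m x n matrices.
dim(Hom(k^10, k^5)) = 5 * 10 = 50

50


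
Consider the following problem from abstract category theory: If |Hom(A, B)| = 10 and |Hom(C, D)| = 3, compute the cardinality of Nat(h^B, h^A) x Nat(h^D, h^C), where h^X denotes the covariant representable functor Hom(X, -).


By the Yoneda lemma, Nat(h^B, h^A) is isomorphic to Hom(A, B),
so |Nat(h^B, h^A)| = |Hom(A, B)| and |Nat(h^D, h^C)| = |Hom(C, D)|.
|Hom(A, B)| = 10, |Hom(C, D)| = 3.
|Nat(h^B, h^A) x Nat(h^D, h^C)| = 10 * 3 = 30

30


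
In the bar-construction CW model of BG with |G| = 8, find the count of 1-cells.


In the bar-construction CW model of BG, the n-cells are indexed by
n-tuples [g_1|...|g_n] of non-identity elements of G (degenerate
simplices with some g_i = e do not contribute cells), so there are
(|G| - 1)^n n-cells.
For dim = 1 with |G| = 8:
cells = (8 - 1)^1 = 7^1 = 7

7


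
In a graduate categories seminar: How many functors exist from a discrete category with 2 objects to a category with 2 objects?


A functor from a discrete category C to D is determined by
where each object maps. Each of the 2 objects of C can map
to any of the 2 objects of D independently.
Number of functors = 2^2 = 4

4


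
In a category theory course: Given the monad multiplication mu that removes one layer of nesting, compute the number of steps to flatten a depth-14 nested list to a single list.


Each application of mu: T^2 -> T removes one layer of nesting.
Starting at depth 14 (i.e., T^14(X)), we need to reach T(X).
Number of mu applications = 14 - 1 = 13

13


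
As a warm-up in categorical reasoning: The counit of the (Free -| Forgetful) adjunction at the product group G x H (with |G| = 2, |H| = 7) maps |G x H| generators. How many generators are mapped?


The counit epsilon_K: F(U(K)) -> K of the Free-Forgetful adjunction
maps |K| generators of F(U(K)) into K. For K = G x H (the product group),
|G x H| = |G| * |H|.
Total generators mapped = 2 * 7 = 14.

14


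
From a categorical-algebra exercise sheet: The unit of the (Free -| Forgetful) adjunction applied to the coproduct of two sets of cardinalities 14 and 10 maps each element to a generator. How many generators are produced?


The unit eta_X: X -> U(F(X)) of the Free-Forgetful adjunction
maps each element of X to a generator of F(X). For X = S + T (disjoint
union in Set), |S + T| = |S| + |T|.
Total mappings = 14 + 10 = 24.

24


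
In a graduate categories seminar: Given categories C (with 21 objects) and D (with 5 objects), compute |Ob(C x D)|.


The product category C x D has objects that are pairs (c, d).
Number of pairs = |Ob(C)| * |Ob(D)| = 21 * 5 = 105

105


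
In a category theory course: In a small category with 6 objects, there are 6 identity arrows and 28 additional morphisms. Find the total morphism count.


Each object has an identity morphism, giving 6 identities.
Adding the 28 non-identity morphisms:
Total = 6 + 28 = 34

34


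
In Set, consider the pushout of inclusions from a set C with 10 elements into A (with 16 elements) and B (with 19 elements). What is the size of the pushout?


The pushout A +_C B identifies the images of C in A and B.
|A +_C B| = |A| + |B| - |C| (for injections).
= 16 + 19 - 10 = 25

25


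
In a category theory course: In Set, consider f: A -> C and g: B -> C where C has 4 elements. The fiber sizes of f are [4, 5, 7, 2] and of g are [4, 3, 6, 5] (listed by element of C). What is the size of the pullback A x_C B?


The pullback A x_C B consists of pairs (a, b) with f(a) = g(b).
For each element c in C, the fiber product has |f^-1(c)| * |g^-1(c)| elements.
Summing over C: 4 * 4 + 5 * 3 + 7 * 6 + 2 * 5
= 16 + 15 + 42 + 10 = 83

83


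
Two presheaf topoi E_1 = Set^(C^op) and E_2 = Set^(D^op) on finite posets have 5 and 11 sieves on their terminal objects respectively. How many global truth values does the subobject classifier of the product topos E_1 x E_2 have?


In a product of presheaf topoi E_1 x E_2, the subobject classifier
is Omega = Omega_1 x Omega_2 (componentwise), so
|Omega(top)| = |Omega_1(top_1)| * |Omega_2(top_2)|.
= 5 * 11 = 55.

55


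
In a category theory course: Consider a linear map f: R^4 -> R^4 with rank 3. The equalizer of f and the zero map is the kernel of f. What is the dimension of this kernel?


The equalizer of f and the zero map is ker(f).
By the rank-nullity theorem: dim(ker(f)) = dim(domain) - rank(f).
dim(ker(f)) = 4 - 3 = 1

1


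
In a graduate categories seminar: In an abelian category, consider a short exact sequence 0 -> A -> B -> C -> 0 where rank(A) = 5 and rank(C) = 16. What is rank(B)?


For a short exact sequence 0 -> A -> B -> C -> 0,
rank is additive: rank(B) = rank(A) + rank(C).
rank(B) = 5 + 16 = 21

21


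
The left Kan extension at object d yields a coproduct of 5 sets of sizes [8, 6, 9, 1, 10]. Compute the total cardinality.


Pointwise, the left Kan extension (Lan_F H)(d) is the colimit, indexed
by the comma category (F downarrow d), of H composed with the
projection (F downarrow d) -> C. Here that colimit is given
as a coproduct (disjoint union) of sets, so its cardinality is the
sum of the sizes of the summands.
Coproduct of sets with sizes: 8 + 6 + 9 + 1 + 10
= 34

34


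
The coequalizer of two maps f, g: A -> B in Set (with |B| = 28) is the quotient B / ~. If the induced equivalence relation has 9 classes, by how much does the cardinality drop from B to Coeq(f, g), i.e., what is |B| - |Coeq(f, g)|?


The coequalizer Coeq(f, g) = B / ~ has one element per equivalence class.
|B| = 28, |Coeq(f, g)| = 9.
|B| - |Coeq(f, g)| = 28 - 9 = 19.

19


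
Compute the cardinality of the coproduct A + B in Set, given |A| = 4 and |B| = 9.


In Set, the coproduct A + B is the disjoint union.
|A + B| = |A| + |B| = 4 + 9 = 13

13


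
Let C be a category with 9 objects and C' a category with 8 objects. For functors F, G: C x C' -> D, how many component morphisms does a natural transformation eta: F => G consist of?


A natural transformation eta: F => G assigns one component morphism per
object of the domain category.
The domain is the product category C x C', so
|Ob(C x C')| = |Ob(C)| * |Ob(C')| = 9 * 8 = 72.
Therefore eta has 72 component morphisms.

72


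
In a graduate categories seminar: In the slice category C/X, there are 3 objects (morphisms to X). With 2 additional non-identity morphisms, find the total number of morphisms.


In the slice category C/X, objects are morphisms to X.
Identity morphisms: 3 (one per object of C/X).
Non-identity morphisms: 2.
Total = 3 + 2 = 5

5


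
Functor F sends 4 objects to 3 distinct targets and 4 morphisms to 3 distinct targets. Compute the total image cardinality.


The image of F consists of distinct objects and distinct morphisms.
|Im(F)| on objects = 3
|Im(F)| on morphisms = 3
Total image cardinality = 3 + 3 = 6

6


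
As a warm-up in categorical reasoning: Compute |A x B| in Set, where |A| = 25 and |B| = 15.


In Set, the product A x B is the Cartesian product.
By the universal property, |A x B| = |A| * |B|.
|A x B| = 25 * 15 = 375

375


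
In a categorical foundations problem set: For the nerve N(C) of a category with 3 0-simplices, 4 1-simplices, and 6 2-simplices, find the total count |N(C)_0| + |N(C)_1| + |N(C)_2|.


The 2-skeleton of the nerve N(C) consists of simplices in dimensions 0, 1, 2:
  |N(C)_0| = 3 (objects)
  |N(C)_1| = 4 (morphisms)
  |N(C)_2| = 6 (composable pairs)
Total = 3 + 4 + 6 = 13

13


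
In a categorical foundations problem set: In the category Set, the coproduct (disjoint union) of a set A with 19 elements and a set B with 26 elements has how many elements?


In Set, the coproduct A + B is the disjoint union.
|A + B| = |A| + |B| = 19 + 26 = 45

45


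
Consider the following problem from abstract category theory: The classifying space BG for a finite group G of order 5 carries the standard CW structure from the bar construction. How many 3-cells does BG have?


In the bar-construction CW model of BG, the n-cells are indexed by
n-tuples [g_1|...|g_n] of non-identity elements of G (degenerate
simplices with some g_i = e do not contribute cells), so there are
(|G| - 1)^n n-cells.
For dim = 3 with |G| = 5:
cells = (5 - 1)^3 = 4^3 = 64

64


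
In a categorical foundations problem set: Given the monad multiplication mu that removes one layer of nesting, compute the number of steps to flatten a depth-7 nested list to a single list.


Each application of mu: T^2 -> T removes one layer of nesting.
Starting at depth 7 (i.e., T^7(X)), we need to reach T(X).
Number of mu applications = 7 - 1 = 6

6


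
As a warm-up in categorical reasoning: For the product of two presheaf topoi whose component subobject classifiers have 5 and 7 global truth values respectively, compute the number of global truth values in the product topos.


In a product of presheaf topoi E_1 x E_2, the subobject classifier
is Omega = Omega_1 x Omega_2 (componentwise), so
|Omega(top)| = |Omega_1(top_1)| * |Omega_2(top_2)|.
= 5 * 7 = 35.

35


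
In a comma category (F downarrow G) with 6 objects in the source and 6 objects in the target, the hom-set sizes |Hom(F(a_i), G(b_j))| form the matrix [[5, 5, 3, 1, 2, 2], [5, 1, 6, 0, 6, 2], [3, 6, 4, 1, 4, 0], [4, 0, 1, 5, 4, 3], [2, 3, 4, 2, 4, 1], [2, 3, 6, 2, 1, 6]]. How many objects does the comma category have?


Objects of (F downarrow G) are triples (a, b, h: F(a)->G(b)).
The count equals the sum of all entries in the hom-matrix.
sum(row 0) = 18
sum(row 1) = 20
sum(row 2) = 18
sum(row 3) = 17
sum(row 4) = 16
sum(row 5) = 20
Grand total = 109

109


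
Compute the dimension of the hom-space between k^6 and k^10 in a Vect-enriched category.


In Vect-enriched categories, Hom(k^n, k^m) is the space of m x n matrices.
dim(Hom(k^6, k^10)) = 10 * 6 = 60

60


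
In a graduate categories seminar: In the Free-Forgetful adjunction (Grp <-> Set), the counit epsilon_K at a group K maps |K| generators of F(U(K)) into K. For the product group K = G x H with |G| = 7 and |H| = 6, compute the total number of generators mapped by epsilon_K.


The counit epsilon_K: F(U(K)) -> K of the Free-Forgetful adjunction
maps |K| generators of F(U(K)) into K. For K = G x H (the product group),
|G x H| = |G| * |H|.
Total generators mapped = 7 * 6 = 42.

42


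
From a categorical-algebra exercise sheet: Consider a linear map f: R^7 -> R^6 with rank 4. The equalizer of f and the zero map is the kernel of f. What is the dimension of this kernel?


The equalizer of f and the zero map is ker(f).
By the rank-nullity theorem: dim(ker(f)) = dim(domain) - rank(f).
dim(ker(f)) = 7 - 4 = 3

3


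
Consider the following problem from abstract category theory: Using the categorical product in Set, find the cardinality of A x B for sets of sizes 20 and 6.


In Set, the product A x B is the Cartesian product.
By the universal property, |A x B| = |A| * |B|.
|A x B| = 20 * 6 = 120

120


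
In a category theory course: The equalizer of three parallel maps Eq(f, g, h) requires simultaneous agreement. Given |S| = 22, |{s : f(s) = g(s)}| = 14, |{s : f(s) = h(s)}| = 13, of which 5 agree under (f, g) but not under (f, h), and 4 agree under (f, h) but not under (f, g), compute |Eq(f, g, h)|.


Eq(f, g, h) is the triple-agreement set: points in S where all three
maps take the same value. Using inclusion-exclusion on the pairwise data:
Pair (f, g) agrees on 14 points; pair (f, h) on 13 points.
Points agreeing under (f, g) but not (f, h) = 5; under (f, h) but not (f, g) = 4.
Triple-agreement = agreement-in-(f, g) minus points that agree under (f, g) but not (f, h):
|Eq(f, g, h)| = 14 - 5 = 9
(cross-check via (f, h): 13 - 4 = 9.)

9


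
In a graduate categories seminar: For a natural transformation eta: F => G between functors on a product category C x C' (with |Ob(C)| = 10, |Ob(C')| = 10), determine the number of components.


A natural transformation eta: F => G assigns one component morphism per
object of the domain category.
The domain is the product category C x C', so
|Ob(C x C')| = |Ob(C)| * |Ob(C')| = 10 * 10 = 100.
Therefore eta has 100 component morphisms.

100


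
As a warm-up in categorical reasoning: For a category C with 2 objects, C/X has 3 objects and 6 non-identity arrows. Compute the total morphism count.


In the slice category C/X, objects are morphisms to X.
Identity morphisms: 3 (one per object of C/X).
Non-identity morphisms: 6.
Total = 3 + 6 = 9

9


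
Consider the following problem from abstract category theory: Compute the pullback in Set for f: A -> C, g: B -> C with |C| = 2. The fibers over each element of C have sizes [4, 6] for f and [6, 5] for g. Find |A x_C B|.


The pullback A x_C B consists of pairs (a, b) with f(a) = g(b).
For each element c in C, the fiber product has |f^-1(c)| * |g^-1(c)| elements.
Summing over C: 4 * 6 + 6 * 5
= 24 + 30 = 54

54


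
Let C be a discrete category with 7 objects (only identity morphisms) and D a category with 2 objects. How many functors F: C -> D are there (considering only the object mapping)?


A functor from a discrete category C to D is determined by
where each object maps. Each of the 7 objects of C can map
to any of the 2 objects of D independently.
Number of functors = 2^7 = 128

128


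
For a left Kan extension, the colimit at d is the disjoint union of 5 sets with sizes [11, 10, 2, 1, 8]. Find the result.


Pointwise, the left Kan extension (Lan_F H)(d) is the colimit, indexed
by the comma category (F downarrow d), of H composed with the
projection (F downarrow d) -> C. Here that colimit is given
as a coproduct (disjoint union) of sets, so its cardinality is the
sum of the sizes of the summands.
Coproduct of sets with sizes: 11 + 10 + 2 + 1 + 8
= 32

32


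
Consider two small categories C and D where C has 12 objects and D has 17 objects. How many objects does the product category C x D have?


The product category C x D has objects that are pairs (c, d).
Number of pairs = |Ob(C)| * |Ob(D)| = 12 * 17 = 204

204
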